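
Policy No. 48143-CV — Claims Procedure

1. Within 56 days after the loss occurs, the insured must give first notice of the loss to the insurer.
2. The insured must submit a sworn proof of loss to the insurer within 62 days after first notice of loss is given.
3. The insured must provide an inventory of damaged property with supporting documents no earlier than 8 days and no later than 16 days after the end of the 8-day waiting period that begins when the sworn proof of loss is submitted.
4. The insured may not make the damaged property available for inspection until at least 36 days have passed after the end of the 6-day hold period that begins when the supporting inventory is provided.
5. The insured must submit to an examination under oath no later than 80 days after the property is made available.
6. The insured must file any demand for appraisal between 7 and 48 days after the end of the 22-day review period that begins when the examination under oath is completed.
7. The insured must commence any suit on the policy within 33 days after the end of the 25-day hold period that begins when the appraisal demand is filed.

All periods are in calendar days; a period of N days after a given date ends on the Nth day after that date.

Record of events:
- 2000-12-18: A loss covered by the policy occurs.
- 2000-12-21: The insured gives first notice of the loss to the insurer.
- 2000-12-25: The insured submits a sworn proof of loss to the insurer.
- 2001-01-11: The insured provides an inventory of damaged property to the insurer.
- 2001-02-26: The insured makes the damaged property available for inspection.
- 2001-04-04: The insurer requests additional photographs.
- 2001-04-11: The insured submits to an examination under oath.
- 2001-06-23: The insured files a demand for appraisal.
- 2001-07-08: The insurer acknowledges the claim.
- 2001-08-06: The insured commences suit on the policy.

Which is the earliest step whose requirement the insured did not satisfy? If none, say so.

Step 1 — counting 56 days from 2000-12-18 (when the loss occurs) gives a deadline of 2001-02-12; done 2000-12-21 — timely.
Step 2 — counting 62 days from 2000-12-21 (when first notice of loss is given) gives a deadline of 2001-02-21; done 2000-12-25 — timely.
Step 3 — 8 and 16 days from 2001-01-02 (end of the 8-day waiting period, which began when the sworn proof of loss is submitted on 2000-12-25) are 2001-01-10 and 2001-01-18 respectively; done 2001-01-11, which is between those dates.
Step 4 — must wait 36 days from 2001-01-17 (end of the 6-day hold period, which began when the supporting inventory is provided on 2001-01-11), so not before 2001-02-22; done 2001-02-26, after the minimum wait.
Step 5 — counting 80 days from 2001-02-26 (when the property is made available) gives a deadline of 2001-05-17; 2001-04-11 is within that limit.
Step 6 — 7 and 48 days from 2001-05-03 (end of the 22-day review period, which began when the examination under oath is completed on 2001-04-11) are 2001-05-10 and 2001-06-20 respectively; 2001-06-23 is 3 days past the end of the window.
That is the first point of non-compliance.

Step 6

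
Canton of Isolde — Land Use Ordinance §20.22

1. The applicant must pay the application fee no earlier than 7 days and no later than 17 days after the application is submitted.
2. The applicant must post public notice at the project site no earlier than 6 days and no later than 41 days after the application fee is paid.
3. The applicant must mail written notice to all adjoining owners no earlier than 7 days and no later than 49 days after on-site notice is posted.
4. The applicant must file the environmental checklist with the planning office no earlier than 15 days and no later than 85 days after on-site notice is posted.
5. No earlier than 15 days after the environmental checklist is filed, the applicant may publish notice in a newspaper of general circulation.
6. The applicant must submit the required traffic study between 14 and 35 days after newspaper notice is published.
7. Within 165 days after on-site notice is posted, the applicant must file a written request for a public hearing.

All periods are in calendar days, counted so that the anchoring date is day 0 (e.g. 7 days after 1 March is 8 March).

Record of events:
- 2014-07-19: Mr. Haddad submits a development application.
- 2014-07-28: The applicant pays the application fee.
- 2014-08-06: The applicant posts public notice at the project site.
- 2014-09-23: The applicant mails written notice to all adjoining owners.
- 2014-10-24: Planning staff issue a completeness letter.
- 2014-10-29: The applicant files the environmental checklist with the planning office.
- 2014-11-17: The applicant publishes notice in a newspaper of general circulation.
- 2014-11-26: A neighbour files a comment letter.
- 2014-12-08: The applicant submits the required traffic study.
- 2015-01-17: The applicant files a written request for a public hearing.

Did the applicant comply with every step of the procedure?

(1) the permitted window runs from 2014-07-19 + 7 = 2014-07-26 to 2014-07-19 + 17 = 2014-08-05; 2014-07-28 falls inside that range.
(2) the permitted window runs from 2014-07-28 + 6 = 2014-08-03 to 2014-07-28 + 41 = 2014-09-07; done 2014-08-06 — within the window.
(3) the permitted window runs from 2014-08-06 + 7 = 2014-08-13 to 2014-08-06 + 49 = 2014-09-24; done 2014-09-23, which is between those dates.
(4) the permitted window runs from 2014-08-06 + 15 = 2014-08-21 to 2014-08-06 + 85 = 2014-10-30; done 2014-10-29, which is between those dates.
(5) permitted from 2014-10-29 + 15 days = 2014-11-13 onward; done 2014-11-17 — permitted.
(6) the permitted window runs from 2014-11-17 + 14 = 2014-12-01 to 2014-11-17 + 35 = 2014-12-22; 2014-12-08 falls inside that range.
(7) due by 2014-08-06 + 165 days = 2015-01-18; completed 2015-01-17, before the deadline.

Yes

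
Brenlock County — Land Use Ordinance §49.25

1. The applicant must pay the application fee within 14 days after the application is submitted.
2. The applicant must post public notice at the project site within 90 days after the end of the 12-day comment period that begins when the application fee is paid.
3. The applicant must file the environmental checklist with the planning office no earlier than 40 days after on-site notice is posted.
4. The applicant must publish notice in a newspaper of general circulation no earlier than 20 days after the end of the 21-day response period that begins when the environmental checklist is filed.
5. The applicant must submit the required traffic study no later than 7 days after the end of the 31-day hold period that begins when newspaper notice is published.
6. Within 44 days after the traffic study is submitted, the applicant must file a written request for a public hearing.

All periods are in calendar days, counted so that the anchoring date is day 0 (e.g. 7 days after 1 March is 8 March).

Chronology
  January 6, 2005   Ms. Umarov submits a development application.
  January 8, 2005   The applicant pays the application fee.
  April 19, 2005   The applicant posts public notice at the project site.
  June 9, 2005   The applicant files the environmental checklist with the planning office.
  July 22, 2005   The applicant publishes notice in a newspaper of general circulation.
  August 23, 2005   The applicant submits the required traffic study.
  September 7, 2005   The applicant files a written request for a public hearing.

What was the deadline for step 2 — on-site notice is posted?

The application fee is paid on January 8, 2005; the 12-day comment period therefore ends January 20, 2005, and step 2 runs from that date. 90 days after January 20, 2005 is April 20, 2005.

April 20, 2005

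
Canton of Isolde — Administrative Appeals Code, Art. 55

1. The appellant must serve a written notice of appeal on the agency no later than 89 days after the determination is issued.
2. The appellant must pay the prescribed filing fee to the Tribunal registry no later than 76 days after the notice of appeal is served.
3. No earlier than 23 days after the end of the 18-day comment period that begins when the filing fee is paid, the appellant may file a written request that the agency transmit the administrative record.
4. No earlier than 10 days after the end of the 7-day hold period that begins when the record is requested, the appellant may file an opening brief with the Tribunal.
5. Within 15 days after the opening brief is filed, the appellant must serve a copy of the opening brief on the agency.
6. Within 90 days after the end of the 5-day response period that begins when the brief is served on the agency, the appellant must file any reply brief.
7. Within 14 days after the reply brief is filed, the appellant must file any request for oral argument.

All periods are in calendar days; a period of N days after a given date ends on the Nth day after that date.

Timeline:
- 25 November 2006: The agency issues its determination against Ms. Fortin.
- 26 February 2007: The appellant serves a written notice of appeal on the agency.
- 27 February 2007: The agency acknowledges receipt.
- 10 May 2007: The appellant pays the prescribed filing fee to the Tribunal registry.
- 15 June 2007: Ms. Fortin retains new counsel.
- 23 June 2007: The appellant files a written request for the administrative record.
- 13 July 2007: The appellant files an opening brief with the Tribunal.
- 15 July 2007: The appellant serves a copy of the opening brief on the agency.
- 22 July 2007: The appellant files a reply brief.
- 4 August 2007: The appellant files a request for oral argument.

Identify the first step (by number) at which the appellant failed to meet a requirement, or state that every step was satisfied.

(1) due by 25 November 2006 + 89 days = 22 February 2007; done 26 February 2007 — 4 days late.
Later steps need not be reached.

Step 1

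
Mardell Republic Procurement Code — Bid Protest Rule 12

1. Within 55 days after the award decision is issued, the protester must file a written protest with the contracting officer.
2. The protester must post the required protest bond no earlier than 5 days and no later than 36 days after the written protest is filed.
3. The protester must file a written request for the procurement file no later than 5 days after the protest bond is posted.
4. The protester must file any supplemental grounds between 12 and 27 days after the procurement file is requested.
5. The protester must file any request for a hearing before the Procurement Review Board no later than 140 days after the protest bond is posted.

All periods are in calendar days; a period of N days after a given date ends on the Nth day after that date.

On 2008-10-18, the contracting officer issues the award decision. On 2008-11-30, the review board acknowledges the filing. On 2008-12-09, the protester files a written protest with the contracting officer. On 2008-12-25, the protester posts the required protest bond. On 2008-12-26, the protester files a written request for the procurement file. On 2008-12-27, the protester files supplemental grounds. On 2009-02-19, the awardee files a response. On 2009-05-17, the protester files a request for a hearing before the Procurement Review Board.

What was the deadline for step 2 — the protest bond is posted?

Step 2 runs from 2008-12-09, when the written protest is filed. The window is 5–36 days after 2008-12-09; it closes on 2009-01-14.

2009-01-14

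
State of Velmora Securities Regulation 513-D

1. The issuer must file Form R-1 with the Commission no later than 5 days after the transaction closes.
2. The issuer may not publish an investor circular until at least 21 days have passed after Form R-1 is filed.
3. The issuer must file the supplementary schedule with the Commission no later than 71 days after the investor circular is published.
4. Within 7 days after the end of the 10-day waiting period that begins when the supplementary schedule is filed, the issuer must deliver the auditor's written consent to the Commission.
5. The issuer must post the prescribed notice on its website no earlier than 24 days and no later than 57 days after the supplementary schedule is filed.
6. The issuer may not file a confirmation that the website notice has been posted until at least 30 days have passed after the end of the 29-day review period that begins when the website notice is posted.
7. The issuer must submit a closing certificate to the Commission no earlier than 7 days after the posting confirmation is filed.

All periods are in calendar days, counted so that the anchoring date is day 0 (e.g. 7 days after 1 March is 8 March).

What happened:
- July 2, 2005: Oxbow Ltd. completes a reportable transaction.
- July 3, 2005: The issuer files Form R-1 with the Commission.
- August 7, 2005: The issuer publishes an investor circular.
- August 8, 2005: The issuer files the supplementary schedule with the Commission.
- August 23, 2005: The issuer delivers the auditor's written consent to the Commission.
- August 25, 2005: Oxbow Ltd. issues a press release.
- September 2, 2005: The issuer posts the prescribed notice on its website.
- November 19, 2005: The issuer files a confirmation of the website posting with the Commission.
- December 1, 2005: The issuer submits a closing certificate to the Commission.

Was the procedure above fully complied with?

Yes

(1) due by July 2, 2005 + 5 days = July 7, 2005; July 3, 2005 is within that limit.
(2) permitted from July 3, 2005 + 21 days = July 24, 2005 onward; August 7, 2005 is on or after that date.
(3) due by August 7, 2005 + 71 days = October 17, 2005; done August 8, 2005 — timely.
(4) due by August 18, 2005 + 7 days = August 25, 2005; completed August 23, 2005, before the deadline.
(5) the permitted window runs from August 8, 2005 + 24 = September 1, 2005 to August 8, 2005 + 57 = October 4, 2005; done September 2, 2005, which is between those dates.
(6) permitted from October 1, 2005 + 30 days = October 31, 2005 onward; November 19, 2005 is on or after that date.
(7) permitted from November 19, 2005 + 7 days = November 26, 2005 onward; December 1, 2005 is on or after that date.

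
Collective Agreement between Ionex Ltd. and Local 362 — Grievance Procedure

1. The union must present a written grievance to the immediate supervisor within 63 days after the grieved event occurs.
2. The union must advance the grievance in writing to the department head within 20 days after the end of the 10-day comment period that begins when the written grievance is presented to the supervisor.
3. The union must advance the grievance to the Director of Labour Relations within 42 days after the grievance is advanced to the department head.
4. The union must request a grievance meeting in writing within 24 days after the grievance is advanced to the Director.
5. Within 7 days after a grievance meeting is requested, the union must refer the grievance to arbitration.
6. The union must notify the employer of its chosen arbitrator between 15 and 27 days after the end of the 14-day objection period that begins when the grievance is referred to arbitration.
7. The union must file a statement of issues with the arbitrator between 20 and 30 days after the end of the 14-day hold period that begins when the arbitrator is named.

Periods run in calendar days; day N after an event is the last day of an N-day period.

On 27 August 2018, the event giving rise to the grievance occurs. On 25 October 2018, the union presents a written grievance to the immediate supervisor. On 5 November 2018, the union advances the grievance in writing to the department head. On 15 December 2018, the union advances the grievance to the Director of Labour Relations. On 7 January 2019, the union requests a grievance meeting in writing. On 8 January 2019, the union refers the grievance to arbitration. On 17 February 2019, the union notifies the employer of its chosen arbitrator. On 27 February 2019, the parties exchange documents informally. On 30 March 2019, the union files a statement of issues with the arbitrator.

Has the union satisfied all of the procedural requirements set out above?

Yes

Step 1: 63 days after 27 August 2018 (when the grieved event occurs) is 29 October 2018; completed 25 October 2018, before the deadline.
Step 2: 20 days after 4 November 2018 (end of the 10-day comment period, which began when the written grievance is presented to the supervisor on 25 October 2018) is 24 November 2018; done 5 November 2018 — timely.
Step 3: 42 days after 5 November 2018 (when the grievance is advanced to the department head) is 17 December 2018; completed 15 December 2018, before the deadline.
Step 4: 24 days after 15 December 2018 (when the grievance is advanced to the Director) is 8 January 2019; 7 January 2019 is within that limit.
Step 5: 7 days after 7 January 2019 (when a grievance meeting is requested) is 14 January 2019; completed 8 January 2019, before the deadline.
Step 6: the window is 15–27 days after 22 January 2019 (end of the 14-day objection period, which began when the grievance is referred to arbitration on 8 January 2019), so 6 February 2019 through 18 February 2019; 17 February 2019 falls inside that range.
Step 7: the window is 20–30 days after 3 March 2019 (end of the 14-day hold period, which began when the arbitrator is named on 17 February 2019), so 23 March 2019 through 2 April 2019; done 30 March 2019, which is between those dates.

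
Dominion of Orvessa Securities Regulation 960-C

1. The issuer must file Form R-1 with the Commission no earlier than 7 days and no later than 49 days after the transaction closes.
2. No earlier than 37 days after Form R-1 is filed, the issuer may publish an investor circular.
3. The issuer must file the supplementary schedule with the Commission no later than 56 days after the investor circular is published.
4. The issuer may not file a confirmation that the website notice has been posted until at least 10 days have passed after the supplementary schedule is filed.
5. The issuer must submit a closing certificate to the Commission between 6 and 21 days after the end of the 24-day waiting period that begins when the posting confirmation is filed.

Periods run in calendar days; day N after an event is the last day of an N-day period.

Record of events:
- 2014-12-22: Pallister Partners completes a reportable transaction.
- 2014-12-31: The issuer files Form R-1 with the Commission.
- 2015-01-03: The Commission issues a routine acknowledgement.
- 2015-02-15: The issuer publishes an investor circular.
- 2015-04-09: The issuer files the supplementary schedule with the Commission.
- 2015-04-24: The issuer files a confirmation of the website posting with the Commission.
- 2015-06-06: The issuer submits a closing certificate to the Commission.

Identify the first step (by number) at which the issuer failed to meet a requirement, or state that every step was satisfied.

None — every step was satisfied

Step 1 — 7 and 49 days from 2014-12-22 (when the transaction closes) are 2014-12-29 and 2015-02-09 respectively; done 2014-12-31 — within the window.
Step 2 — must wait 37 days from 2014-12-31 (when Form R-1 is filed), so not before 2015-02-06; done 2015-02-15, after the minimum wait.
Step 3 — counting 56 days from 2015-02-15 (when the investor circular is published) gives a deadline of 2015-04-12; 2015-04-09 is within that limit.
Step 4 — must wait 10 days from 2015-04-09 (when the supplementary schedule is filed), so not before 2015-04-19; done 2015-04-24, after the minimum wait.
Step 5 — 6 and 21 days from 2015-05-18 (end of the 24-day waiting period, which began when the posting confirmation is filed on 2015-04-24) are 2015-05-24 and 2015-06-08 respectively; done 2015-06-06, which is between those dates.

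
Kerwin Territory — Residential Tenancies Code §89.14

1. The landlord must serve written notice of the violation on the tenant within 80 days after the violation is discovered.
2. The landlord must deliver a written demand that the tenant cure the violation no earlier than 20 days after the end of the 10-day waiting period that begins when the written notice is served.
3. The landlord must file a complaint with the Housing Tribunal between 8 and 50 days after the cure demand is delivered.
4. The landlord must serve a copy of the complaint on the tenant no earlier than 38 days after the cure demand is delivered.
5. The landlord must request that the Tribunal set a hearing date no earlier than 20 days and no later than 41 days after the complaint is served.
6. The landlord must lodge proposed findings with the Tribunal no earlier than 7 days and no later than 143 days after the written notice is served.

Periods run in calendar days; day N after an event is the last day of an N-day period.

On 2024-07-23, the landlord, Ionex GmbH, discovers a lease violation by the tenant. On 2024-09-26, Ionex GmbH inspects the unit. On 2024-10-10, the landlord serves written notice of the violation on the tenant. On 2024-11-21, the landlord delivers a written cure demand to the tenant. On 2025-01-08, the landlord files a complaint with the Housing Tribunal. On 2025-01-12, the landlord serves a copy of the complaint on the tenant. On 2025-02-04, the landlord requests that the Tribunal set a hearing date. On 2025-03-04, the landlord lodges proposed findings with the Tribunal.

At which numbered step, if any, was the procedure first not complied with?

Step 6

(1) due by 2024-07-23 + 80 days = 2024-10-11; done 2024-10-10 — timely.
(2) permitted from 2024-10-20 + 20 days = 2024-11-09 onward; done 2024-11-21, after the minimum wait.
(3) the permitted window runs from 2024-11-21 + 8 = 2024-11-29 to 2024-11-21 + 50 = 2025-01-10; 2025-01-08 falls inside that range.
(4) permitted from 2024-11-21 + 38 days = 2024-12-29 onward; 2025-01-12 is on or after that date.
(5) the permitted window runs from 2025-01-12 + 20 = 2025-02-01 to 2025-01-12 + 41 = 2025-02-22; 2025-02-04 falls inside that range.
(6) the permitted window runs from 2024-10-10 + 7 = 2024-10-17 to 2024-10-10 + 143 = 2025-03-02; done 2025-03-04 — 2 days after the window closed.
No need to go further; step 6 was not satisfied.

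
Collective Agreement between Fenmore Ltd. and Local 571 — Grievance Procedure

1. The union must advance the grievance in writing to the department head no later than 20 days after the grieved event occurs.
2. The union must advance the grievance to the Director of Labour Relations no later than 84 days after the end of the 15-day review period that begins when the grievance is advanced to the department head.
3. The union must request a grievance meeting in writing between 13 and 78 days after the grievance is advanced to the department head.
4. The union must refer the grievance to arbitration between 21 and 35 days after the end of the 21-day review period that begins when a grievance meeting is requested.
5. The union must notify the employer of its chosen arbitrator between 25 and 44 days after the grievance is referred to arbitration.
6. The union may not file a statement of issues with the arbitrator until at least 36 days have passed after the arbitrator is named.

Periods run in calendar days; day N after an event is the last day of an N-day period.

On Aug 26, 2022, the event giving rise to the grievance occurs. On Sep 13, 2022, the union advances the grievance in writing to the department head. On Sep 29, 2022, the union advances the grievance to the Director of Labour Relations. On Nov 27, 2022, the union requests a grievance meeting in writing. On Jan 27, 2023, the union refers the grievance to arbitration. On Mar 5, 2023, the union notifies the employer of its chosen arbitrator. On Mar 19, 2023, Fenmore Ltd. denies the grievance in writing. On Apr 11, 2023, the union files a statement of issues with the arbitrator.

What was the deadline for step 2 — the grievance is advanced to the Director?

Dec 21, 2022

The grievance is advanced to the department head on Sep 13, 2022; the 15-day review period therefore ends Sep 28, 2022, and step 2 runs from that date. 84 days after Sep 28, 2022 is Dec 21, 2022.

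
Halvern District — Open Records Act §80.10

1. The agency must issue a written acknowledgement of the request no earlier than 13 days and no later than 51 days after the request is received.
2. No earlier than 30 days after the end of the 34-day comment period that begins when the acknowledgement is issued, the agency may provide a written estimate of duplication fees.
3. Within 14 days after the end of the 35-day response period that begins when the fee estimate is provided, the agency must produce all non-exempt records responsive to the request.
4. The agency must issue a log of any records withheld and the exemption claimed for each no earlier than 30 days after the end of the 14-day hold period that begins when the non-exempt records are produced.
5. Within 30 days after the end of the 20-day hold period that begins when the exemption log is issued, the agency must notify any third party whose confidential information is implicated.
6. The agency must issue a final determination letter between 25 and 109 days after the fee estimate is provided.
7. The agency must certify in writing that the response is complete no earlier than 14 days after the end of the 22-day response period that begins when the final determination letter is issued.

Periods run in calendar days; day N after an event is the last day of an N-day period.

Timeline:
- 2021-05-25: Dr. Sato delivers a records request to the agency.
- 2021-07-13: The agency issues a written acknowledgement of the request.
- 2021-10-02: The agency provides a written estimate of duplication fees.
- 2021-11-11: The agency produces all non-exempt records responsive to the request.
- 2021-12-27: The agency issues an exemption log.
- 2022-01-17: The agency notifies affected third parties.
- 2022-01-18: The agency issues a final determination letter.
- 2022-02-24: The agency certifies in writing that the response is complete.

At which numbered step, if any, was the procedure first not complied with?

None — every step was satisfied

(1) the permitted window runs from 2021-05-25 + 13 = 2021-06-07 to 2021-05-25 + 51 = 2021-07-15; done 2021-07-13 — within the window.
(2) permitted from 2021-08-16 + 30 days = 2021-09-15 onward; 2021-10-02 is on or after that date.
(3) due by 2021-11-06 + 14 days = 2021-11-20; 2021-11-11 is within that limit.
(4) permitted from 2021-11-25 + 30 days = 2021-12-25 onward; 2021-12-27 is on or after that date.
(5) due by 2022-01-16 + 30 days = 2022-02-15; done 2022-01-17 — timely.
(6) the permitted window runs from 2021-10-02 + 25 = 2021-10-27 to 2021-10-02 + 109 = 2022-01-19; done 2022-01-18, which is between those dates.
(7) permitted from 2022-02-09 + 14 days = 2022-02-23 onward; done 2022-02-24, after the minimum wait.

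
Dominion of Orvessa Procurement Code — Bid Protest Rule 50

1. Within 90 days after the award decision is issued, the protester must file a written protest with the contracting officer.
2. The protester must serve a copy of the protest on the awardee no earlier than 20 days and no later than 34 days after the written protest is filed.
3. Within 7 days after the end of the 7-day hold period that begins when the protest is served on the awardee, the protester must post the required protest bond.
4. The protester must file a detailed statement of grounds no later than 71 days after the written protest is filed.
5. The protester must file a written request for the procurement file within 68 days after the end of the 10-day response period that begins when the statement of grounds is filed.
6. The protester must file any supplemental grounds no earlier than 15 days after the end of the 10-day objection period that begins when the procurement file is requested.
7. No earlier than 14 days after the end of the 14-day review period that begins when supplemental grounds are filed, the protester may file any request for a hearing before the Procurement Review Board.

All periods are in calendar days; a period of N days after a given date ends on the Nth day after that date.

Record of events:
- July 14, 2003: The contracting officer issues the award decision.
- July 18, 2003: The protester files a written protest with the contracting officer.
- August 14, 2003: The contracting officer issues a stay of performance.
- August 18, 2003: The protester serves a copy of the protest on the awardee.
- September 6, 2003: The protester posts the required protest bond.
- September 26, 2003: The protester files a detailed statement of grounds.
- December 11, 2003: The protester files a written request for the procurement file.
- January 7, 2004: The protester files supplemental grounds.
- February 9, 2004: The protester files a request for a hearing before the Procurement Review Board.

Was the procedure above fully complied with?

No

Step 1: 90 days after July 14, 2003 (when the award decision is issued) is October 12, 2003; July 18, 2003 is within that limit.
Step 2: the window is 20–34 days after July 18, 2003 (when the written protest is filed), so August 7, 2003 through August 21, 2003; done August 18, 2003, which is between those dates.
Step 3: 7 days after August 25, 2003 (end of the 7-day hold period, which began when the protest is served on the awardee on August 18, 2003) is September 1, 2003; September 6, 2003 misses that deadline by 5 days.
The procedure was therefore not followed at step 3.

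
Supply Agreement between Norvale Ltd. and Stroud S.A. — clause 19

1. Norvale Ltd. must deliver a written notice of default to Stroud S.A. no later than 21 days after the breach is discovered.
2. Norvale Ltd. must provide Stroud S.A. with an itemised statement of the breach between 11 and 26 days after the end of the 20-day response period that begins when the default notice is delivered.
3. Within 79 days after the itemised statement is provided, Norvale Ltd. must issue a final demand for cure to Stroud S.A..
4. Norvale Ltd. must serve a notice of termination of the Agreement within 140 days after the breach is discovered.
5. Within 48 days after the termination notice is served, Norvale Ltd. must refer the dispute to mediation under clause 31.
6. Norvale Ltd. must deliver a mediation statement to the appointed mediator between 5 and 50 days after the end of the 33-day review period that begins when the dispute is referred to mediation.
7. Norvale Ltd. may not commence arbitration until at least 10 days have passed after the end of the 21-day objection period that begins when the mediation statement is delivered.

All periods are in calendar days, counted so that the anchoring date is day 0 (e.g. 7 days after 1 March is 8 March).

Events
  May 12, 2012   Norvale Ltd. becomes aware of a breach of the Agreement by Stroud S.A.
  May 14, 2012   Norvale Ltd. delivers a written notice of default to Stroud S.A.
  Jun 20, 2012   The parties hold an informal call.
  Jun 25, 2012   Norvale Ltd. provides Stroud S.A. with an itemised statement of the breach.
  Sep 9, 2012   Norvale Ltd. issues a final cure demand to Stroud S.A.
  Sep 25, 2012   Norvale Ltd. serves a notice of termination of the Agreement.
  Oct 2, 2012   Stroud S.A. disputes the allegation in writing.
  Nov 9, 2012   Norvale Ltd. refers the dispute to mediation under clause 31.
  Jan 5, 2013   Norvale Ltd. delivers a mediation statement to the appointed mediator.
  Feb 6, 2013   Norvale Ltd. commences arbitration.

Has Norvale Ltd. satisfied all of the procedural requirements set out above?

Yes

Step 1 — counting 21 days from May 12, 2012 (when the breach is discovered) gives a deadline of Jun 2, 2012; May 14, 2012 is within that limit.
Step 2 — 11 and 26 days from Jun 3, 2012 (end of the 20-day response period, which began when the default notice is delivered on May 14, 2012) are Jun 14, 2012 and Jun 29, 2012 respectively; done Jun 25, 2012, which is between those dates.
Step 3 — counting 79 days from Jun 25, 2012 (when the itemised statement is provided) gives a deadline of Sep 12, 2012; Sep 9, 2012 is within that limit.
Step 4 — counting 140 days from May 12, 2012 (when the breach is discovered) gives a deadline of Sep 29, 2012; done Sep 25, 2012 — timely.
Step 5 — counting 48 days from Sep 25, 2012 (when the termination notice is served) gives a deadline of Nov 12, 2012; completed Nov 9, 2012, before the deadline.
Step 6 — 5 and 50 days from Dec 12, 2012 (end of the 33-day review period, which began when the dispute is referred to mediation on Nov 9, 2012) are Dec 17, 2012 and Jan 31, 2013 respectively; Jan 5, 2013 falls inside that range.
Step 7 — must wait 10 days from Jan 26, 2013 (end of the 21-day objection period, which began when the mediation statement is delivered on Jan 5, 2013), so not before Feb 5, 2013; done Feb 6, 2013, after the minimum wait.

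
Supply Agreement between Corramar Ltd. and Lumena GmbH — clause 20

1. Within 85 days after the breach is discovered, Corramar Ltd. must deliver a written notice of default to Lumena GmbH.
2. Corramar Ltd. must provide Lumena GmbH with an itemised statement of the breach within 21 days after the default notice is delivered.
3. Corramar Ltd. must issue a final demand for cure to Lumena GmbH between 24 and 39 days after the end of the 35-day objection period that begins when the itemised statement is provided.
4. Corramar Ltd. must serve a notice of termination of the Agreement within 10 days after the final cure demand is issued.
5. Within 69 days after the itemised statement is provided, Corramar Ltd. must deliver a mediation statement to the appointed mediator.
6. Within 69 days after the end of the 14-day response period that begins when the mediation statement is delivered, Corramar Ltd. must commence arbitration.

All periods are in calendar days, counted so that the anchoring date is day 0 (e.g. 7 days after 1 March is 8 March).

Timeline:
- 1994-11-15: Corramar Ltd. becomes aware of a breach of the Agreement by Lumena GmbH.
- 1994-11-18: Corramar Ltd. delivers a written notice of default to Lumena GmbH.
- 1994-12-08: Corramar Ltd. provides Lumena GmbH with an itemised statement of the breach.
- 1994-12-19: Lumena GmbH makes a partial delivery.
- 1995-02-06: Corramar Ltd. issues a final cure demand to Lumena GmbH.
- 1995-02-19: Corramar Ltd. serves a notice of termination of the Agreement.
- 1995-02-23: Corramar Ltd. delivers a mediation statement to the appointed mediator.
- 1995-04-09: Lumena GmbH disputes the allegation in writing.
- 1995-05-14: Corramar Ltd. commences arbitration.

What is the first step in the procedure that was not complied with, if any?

Step 4

Step 1: 85 days after 1994-11-15 (when the breach is discovered) is 1995-02-08; done 1994-11-18 — timely.
Step 2: 21 days after 1994-11-18 (when the default notice is delivered) is 1994-12-09; completed 1994-12-08, before the deadline.
Step 3: the window is 24–39 days after 1995-01-12 (end of the 35-day objection period, which began when the itemised statement is provided on 1994-12-08), so 1995-02-05 through 1995-02-20; 1995-02-06 falls inside that range.
Step 4: 10 days after 1995-02-06 (when the final cure demand is issued) is 1995-02-16; not done until 1995-02-19, 3 days after the deadline.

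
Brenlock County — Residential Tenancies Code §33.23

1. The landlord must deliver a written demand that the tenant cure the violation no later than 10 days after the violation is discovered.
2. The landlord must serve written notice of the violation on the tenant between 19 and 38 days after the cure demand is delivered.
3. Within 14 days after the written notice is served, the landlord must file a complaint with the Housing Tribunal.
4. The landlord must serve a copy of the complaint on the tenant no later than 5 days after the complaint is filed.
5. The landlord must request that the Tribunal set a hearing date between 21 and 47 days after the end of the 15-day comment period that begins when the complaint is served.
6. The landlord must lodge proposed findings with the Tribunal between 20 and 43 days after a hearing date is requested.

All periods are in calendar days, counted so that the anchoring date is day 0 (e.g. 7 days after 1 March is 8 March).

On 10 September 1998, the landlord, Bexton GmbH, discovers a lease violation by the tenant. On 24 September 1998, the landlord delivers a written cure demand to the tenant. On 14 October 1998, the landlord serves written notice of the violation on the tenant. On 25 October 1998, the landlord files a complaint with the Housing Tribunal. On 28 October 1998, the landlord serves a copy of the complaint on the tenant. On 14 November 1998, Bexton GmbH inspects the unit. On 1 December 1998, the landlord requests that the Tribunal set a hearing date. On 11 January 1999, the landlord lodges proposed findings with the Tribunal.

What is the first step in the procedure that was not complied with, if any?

Step 1

(1) due by 10 September 1998 + 10 days = 20 September 1998; not done until 24 September 1998, 4 days after the deadline.
The procedure was therefore not followed at step 1.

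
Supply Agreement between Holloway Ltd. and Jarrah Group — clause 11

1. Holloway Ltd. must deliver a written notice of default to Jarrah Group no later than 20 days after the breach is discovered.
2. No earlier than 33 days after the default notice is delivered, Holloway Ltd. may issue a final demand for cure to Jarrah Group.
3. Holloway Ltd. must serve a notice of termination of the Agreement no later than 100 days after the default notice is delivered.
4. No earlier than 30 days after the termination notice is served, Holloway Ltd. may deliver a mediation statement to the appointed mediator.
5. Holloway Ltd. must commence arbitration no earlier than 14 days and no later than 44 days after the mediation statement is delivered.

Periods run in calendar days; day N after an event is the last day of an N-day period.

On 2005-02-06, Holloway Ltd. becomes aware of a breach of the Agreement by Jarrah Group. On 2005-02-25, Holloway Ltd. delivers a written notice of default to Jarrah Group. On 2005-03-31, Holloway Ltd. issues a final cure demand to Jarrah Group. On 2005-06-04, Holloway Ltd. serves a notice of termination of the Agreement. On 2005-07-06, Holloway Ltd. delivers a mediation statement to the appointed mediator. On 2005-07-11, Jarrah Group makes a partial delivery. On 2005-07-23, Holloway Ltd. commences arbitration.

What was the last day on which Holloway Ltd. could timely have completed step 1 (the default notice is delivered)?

Step 1 runs from 2005-02-06, when the breach is discovered. 20 days after 2005-02-06 is 2005-02-26.

2005-02-26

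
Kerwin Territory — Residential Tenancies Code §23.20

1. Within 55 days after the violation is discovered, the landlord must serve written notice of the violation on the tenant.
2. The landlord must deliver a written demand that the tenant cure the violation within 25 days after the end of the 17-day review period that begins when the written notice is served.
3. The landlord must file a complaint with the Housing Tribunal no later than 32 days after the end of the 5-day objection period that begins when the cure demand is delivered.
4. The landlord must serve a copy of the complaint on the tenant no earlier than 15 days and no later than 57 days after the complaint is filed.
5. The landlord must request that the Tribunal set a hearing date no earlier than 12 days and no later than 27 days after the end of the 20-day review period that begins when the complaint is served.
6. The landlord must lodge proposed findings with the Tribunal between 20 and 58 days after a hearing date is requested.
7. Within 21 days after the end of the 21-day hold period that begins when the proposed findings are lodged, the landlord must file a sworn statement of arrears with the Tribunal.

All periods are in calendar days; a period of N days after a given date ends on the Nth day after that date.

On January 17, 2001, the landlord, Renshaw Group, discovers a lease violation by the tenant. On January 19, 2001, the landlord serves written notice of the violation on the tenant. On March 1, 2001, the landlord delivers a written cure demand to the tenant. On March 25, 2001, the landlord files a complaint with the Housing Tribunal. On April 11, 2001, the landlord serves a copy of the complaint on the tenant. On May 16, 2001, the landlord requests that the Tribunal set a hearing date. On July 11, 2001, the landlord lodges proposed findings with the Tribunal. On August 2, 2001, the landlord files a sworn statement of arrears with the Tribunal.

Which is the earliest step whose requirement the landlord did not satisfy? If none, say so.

None — every step was satisfied

Step 1 — counting 55 days from January 17, 2001 (when the violation is discovered) gives a deadline of March 13, 2001; January 19, 2001 is within that limit.
Step 2 — counting 25 days from February 5, 2001 (end of the 17-day review period, which began when the written notice is served on January 19, 2001) gives a deadline of March 2, 2001; completed March 1, 2001, before the deadline.
Step 3 — counting 32 days from March 6, 2001 (end of the 5-day objection period, which began when the cure demand is delivered on March 1, 2001) gives a deadline of April 7, 2001; completed March 25, 2001, before the deadline.
Step 4 — 15 and 57 days from March 25, 2001 (when the complaint is filed) are April 9, 2001 and May 21, 2001 respectively; done April 11, 2001, which is between those dates.
Step 5 — 12 and 27 days from May 1, 2001 (end of the 20-day review period, which began when the complaint is served on April 11, 2001) are May 13, 2001 and May 28, 2001 respectively; May 16, 2001 falls inside that range.
Step 6 — 20 and 58 days from May 16, 2001 (when a hearing date is requested) are June 5, 2001 and July 13, 2001 respectively; done July 11, 2001, which is between those dates.
Step 7 — counting 21 days from August 1, 2001 (end of the 21-day hold period, which began when the proposed findings are lodged on July 11, 2001) gives a deadline of August 22, 2001; done August 2, 2001 — timely.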